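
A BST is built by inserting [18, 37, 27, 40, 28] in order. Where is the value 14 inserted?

Starting tree (level order): [18, None, 37, 27, 40, None, 28]
Insertion path: 18
Result: insert 14 as left child of 18
Final tree (level order): [18, 14, 37, None, None, 27, 40, None, 28]


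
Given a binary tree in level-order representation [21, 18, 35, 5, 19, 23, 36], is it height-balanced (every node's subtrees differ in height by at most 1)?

Tree (level-order array): [21, 18, 35, 5, 19, 23, 36]
Definition: a tree is height-balanced if, at every node, |h(left) - h(right)| <= 1 (empty subtree has height -1).
Bottom-up per-node check:
  node 5: h_left=-1, h_right=-1, diff=0 [OK], height=0
  node 19: h_left=-1, h_right=-1, diff=0 [OK], height=0
  node 18: h_left=0, h_right=0, diff=0 [OK], height=1
  node 23: h_left=-1, h_right=-1, diff=0 [OK], height=0
  node 36: h_left=-1, h_right=-1, diff=0 [OK], height=0
  node 35: h_left=0, h_right=0, diff=0 [OK], height=1
  node 21: h_left=1, h_right=1, diff=0 [OK], height=2
All nodes satisfy the balance condition.
Result: Balanced


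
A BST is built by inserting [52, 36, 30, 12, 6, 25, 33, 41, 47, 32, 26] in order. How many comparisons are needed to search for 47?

Search path for 47: 52 -> 36 -> 41 -> 47
Found: True
Comparisons: 4


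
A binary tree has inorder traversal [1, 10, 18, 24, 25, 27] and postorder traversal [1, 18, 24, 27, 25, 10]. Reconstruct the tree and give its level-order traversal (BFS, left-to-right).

Inorder:   [1, 10, 18, 24, 25, 27]
Postorder: [1, 18, 24, 27, 25, 10]
Algorithm: postorder visits root last, so walk postorder right-to-left;
each value is the root of the current inorder slice — split it at that
value, recurse on the right subtree first, then the left.
Recursive splits:
  root=10; inorder splits into left=[1], right=[18, 24, 25, 27]
  root=25; inorder splits into left=[18, 24], right=[27]
  root=27; inorder splits into left=[], right=[]
  root=24; inorder splits into left=[18], right=[]
  root=18; inorder splits into left=[], right=[]
  root=1; inorder splits into left=[], right=[]
Reconstructed level-order: [10, 1, 25, 24, 27, 18]


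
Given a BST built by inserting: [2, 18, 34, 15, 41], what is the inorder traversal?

Tree insertion order: [2, 18, 34, 15, 41]
Tree (level-order array): [2, None, 18, 15, 34, None, None, None, 41]
Inorder traversal: [2, 15, 18, 34, 41]


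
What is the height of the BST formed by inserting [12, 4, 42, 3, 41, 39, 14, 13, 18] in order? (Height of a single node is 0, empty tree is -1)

Insertion order: [12, 4, 42, 3, 41, 39, 14, 13, 18]
Tree (level-order array): [12, 4, 42, 3, None, 41, None, None, None, 39, None, 14, None, 13, 18]
Compute height bottom-up (empty subtree = -1):
  height(3) = 1 + max(-1, -1) = 0
  height(4) = 1 + max(0, -1) = 1
  height(13) = 1 + max(-1, -1) = 0
  height(18) = 1 + max(-1, -1) = 0
  height(14) = 1 + max(0, 0) = 1
  height(39) = 1 + max(1, -1) = 2
  height(41) = 1 + max(2, -1) = 3
  height(42) = 1 + max(3, -1) = 4
  height(12) = 1 + max(1, 4) = 5
Height = 5


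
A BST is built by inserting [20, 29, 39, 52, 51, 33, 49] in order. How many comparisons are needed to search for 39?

Search path for 39: 20 -> 29 -> 39
Found: True
Comparisons: 3


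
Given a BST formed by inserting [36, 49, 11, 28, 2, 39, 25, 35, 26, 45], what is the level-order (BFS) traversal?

Tree insertion order: [36, 49, 11, 28, 2, 39, 25, 35, 26, 45]
Tree (level-order array): [36, 11, 49, 2, 28, 39, None, None, None, 25, 35, None, 45, None, 26]
BFS from the root, enqueuing left then right child of each popped node:
  queue [36] -> pop 36, enqueue [11, 49], visited so far: [36]
  queue [11, 49] -> pop 11, enqueue [2, 28], visited so far: [36, 11]
  queue [49, 2, 28] -> pop 49, enqueue [39], visited so far: [36, 11, 49]
  queue [2, 28, 39] -> pop 2, enqueue [none], visited so far: [36, 11, 49, 2]
  queue [28, 39] -> pop 28, enqueue [25, 35], visited so far: [36, 11, 49, 2, 28]
  queue [39, 25, 35] -> pop 39, enqueue [45], visited so far: [36, 11, 49, 2, 28, 39]
  queue [25, 35, 45] -> pop 25, enqueue [26], visited so far: [36, 11, 49, 2, 28, 39, 25]
  queue [35, 45, 26] -> pop 35, enqueue [none], visited so far: [36, 11, 49, 2, 28, 39, 25, 35]
  queue [45, 26] -> pop 45, enqueue [none], visited so far: [36, 11, 49, 2, 28, 39, 25, 35, 45]
  queue [26] -> pop 26, enqueue [none], visited so far: [36, 11, 49, 2, 28, 39, 25, 35, 45, 26]
Result: [36, 11, 49, 2, 28, 39, 25, 35, 45, 26]


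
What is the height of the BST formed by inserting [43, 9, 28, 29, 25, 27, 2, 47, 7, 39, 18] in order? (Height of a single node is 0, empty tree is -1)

Insertion order: [43, 9, 28, 29, 25, 27, 2, 47, 7, 39, 18]
Tree (level-order array): [43, 9, 47, 2, 28, None, None, None, 7, 25, 29, None, None, 18, 27, None, 39]
Compute height bottom-up (empty subtree = -1):
  height(7) = 1 + max(-1, -1) = 0
  height(2) = 1 + max(-1, 0) = 1
  height(18) = 1 + max(-1, -1) = 0
  height(27) = 1 + max(-1, -1) = 0
  height(25) = 1 + max(0, 0) = 1
  height(39) = 1 + max(-1, -1) = 0
  height(29) = 1 + max(-1, 0) = 1
  height(28) = 1 + max(1, 1) = 2
  height(9) = 1 + max(1, 2) = 3
  height(47) = 1 + max(-1, -1) = 0
  height(43) = 1 + max(3, 0) = 4
Height = 4


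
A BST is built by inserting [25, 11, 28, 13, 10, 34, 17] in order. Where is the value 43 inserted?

Starting tree (level order): [25, 11, 28, 10, 13, None, 34, None, None, None, 17]
Insertion path: 25 -> 28 -> 34
Result: insert 43 as right child of 34
Final tree (level order): [25, 11, 28, 10, 13, None, 34, None, None, None, 17, None, 43]


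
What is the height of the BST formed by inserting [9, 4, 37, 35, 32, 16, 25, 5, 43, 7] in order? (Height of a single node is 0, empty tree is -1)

Insertion order: [9, 4, 37, 35, 32, 16, 25, 5, 43, 7]
Tree (level-order array): [9, 4, 37, None, 5, 35, 43, None, 7, 32, None, None, None, None, None, 16, None, None, 25]
Compute height bottom-up (empty subtree = -1):
  height(7) = 1 + max(-1, -1) = 0
  height(5) = 1 + max(-1, 0) = 1
  height(4) = 1 + max(-1, 1) = 2
  height(25) = 1 + max(-1, -1) = 0
  height(16) = 1 + max(-1, 0) = 1
  height(32) = 1 + max(1, -1) = 2
  height(35) = 1 + max(2, -1) = 3
  height(43) = 1 + max(-1, -1) = 0
  height(37) = 1 + max(3, 0) = 4
  height(9) = 1 + max(2, 4) = 5
Height = 5


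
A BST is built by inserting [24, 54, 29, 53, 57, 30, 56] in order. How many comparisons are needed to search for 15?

Search path for 15: 24
Found: False
Comparisons: 1


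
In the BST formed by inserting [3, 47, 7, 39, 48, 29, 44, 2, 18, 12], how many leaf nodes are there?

Tree built from: [3, 47, 7, 39, 48, 29, 44, 2, 18, 12]
Tree (level-order array): [3, 2, 47, None, None, 7, 48, None, 39, None, None, 29, 44, 18, None, None, None, 12]
Rule: A leaf has 0 children.
Per-node child counts:
  node 3: 2 child(ren)
  node 2: 0 child(ren)
  node 47: 2 child(ren)
  node 7: 1 child(ren)
  node 39: 2 child(ren)
  node 29: 1 child(ren)
  node 18: 1 child(ren)
  node 12: 0 child(ren)
  node 44: 0 child(ren)
  node 48: 0 child(ren)
Matching nodes: [2, 12, 44, 48]
Count of leaf nodes: 4


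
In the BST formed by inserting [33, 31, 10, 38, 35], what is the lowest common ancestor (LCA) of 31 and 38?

Tree insertion order: [33, 31, 10, 38, 35]
Tree (level-order array): [33, 31, 38, 10, None, 35]
In a BST, the LCA of p=31, q=38 is the first node v on the
root-to-leaf path with p <= v <= q (go left if both < v, right if both > v).
Walk from root:
  at 33: 31 <= 33 <= 38, this is the LCA
LCA = 33


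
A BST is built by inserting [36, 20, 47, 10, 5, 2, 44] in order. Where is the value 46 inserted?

Starting tree (level order): [36, 20, 47, 10, None, 44, None, 5, None, None, None, 2]
Insertion path: 36 -> 47 -> 44
Result: insert 46 as right child of 44
Final tree (level order): [36, 20, 47, 10, None, 44, None, 5, None, None, 46, 2]


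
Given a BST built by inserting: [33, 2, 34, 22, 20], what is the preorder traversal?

Tree insertion order: [33, 2, 34, 22, 20]
Tree (level-order array): [33, 2, 34, None, 22, None, None, 20]
Preorder traversal: [33, 2, 22, 20, 34]


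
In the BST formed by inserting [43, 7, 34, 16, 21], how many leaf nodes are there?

Tree built from: [43, 7, 34, 16, 21]
Tree (level-order array): [43, 7, None, None, 34, 16, None, None, 21]
Rule: A leaf has 0 children.
Per-node child counts:
  node 43: 1 child(ren)
  node 7: 1 child(ren)
  node 34: 1 child(ren)
  node 16: 1 child(ren)
  node 21: 0 child(ren)
Matching nodes: [21]
Count of leaf nodes: 1


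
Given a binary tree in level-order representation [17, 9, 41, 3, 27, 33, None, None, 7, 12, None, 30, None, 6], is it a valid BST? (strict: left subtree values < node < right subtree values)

Level-order array: [17, 9, 41, 3, 27, 33, None, None, 7, 12, None, 30, None, 6]
Validate using subtree bounds (lo, hi): at each node, require lo < value < hi,
then recurse left with hi=value and right with lo=value.
Preorder trace (stopping at first violation):
  at node 17 with bounds (-inf, +inf): OK
  at node 9 with bounds (-inf, 17): OK
  at node 3 with bounds (-inf, 9): OK
  at node 7 with bounds (3, 9): OK
  at node 6 with bounds (3, 7): OK
  at node 27 with bounds (9, 17): VIOLATION
Node 27 violates its bound: not (9 < 27 < 17).
Result: Not a valid BST


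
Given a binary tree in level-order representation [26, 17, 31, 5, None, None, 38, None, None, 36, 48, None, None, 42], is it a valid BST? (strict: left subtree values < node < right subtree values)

Level-order array: [26, 17, 31, 5, None, None, 38, None, None, 36, 48, None, None, 42]
Validate using subtree bounds (lo, hi): at each node, require lo < value < hi,
then recurse left with hi=value and right with lo=value.
Preorder trace (stopping at first violation):
  at node 26 with bounds (-inf, +inf): OK
  at node 17 with bounds (-inf, 26): OK
  at node 5 with bounds (-inf, 17): OK
  at node 31 with bounds (26, +inf): OK
  at node 38 with bounds (31, +inf): OK
  at node 36 with bounds (31, 38): OK
  at node 48 with bounds (38, +inf): OK
  at node 42 with bounds (38, 48): OK
No violation found at any node.
Result: Valid BST


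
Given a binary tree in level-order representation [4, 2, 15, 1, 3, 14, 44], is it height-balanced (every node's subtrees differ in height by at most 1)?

Tree (level-order array): [4, 2, 15, 1, 3, 14, 44]
Definition: a tree is height-balanced if, at every node, |h(left) - h(right)| <= 1 (empty subtree has height -1).
Bottom-up per-node check:
  node 1: h_left=-1, h_right=-1, diff=0 [OK], height=0
  node 3: h_left=-1, h_right=-1, diff=0 [OK], height=0
  node 2: h_left=0, h_right=0, diff=0 [OK], height=1
  node 14: h_left=-1, h_right=-1, diff=0 [OK], height=0
  node 44: h_left=-1, h_right=-1, diff=0 [OK], height=0
  node 15: h_left=0, h_right=0, diff=0 [OK], height=1
  node 4: h_left=1, h_right=1, diff=0 [OK], height=2
All nodes satisfy the balance condition.
Result: Balanced


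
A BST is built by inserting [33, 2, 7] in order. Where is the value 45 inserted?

Starting tree (level order): [33, 2, None, None, 7]
Insertion path: 33
Result: insert 45 as right child of 33
Final tree (level order): [33, 2, 45, None, 7]


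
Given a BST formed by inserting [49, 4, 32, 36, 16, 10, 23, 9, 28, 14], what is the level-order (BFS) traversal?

Tree insertion order: [49, 4, 32, 36, 16, 10, 23, 9, 28, 14]
Tree (level-order array): [49, 4, None, None, 32, 16, 36, 10, 23, None, None, 9, 14, None, 28]
BFS from the root, enqueuing left then right child of each popped node:
  queue [49] -> pop 49, enqueue [4], visited so far: [49]
  queue [4] -> pop 4, enqueue [32], visited so far: [49, 4]
  queue [32] -> pop 32, enqueue [16, 36], visited so far: [49, 4, 32]
  queue [16, 36] -> pop 16, enqueue [10, 23], visited so far: [49, 4, 32, 16]
  queue [36, 10, 23] -> pop 36, enqueue [none], visited so far: [49, 4, 32, 16, 36]
  queue [10, 23] -> pop 10, enqueue [9, 14], visited so far: [49, 4, 32, 16, 36, 10]
  queue [23, 9, 14] -> pop 23, enqueue [28], visited so far: [49, 4, 32, 16, 36, 10, 23]
  queue [9, 14, 28] -> pop 9, enqueue [none], visited so far: [49, 4, 32, 16, 36, 10, 23, 9]
  queue [14, 28] -> pop 14, enqueue [none], visited so far: [49, 4, 32, 16, 36, 10, 23, 9, 14]
  queue [28] -> pop 28, enqueue [none], visited so far: [49, 4, 32, 16, 36, 10, 23, 9, 14, 28]
Result: [49, 4, 32, 16, 36, 10, 23, 9, 14, 28]


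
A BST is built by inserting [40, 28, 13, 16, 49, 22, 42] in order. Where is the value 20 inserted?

Starting tree (level order): [40, 28, 49, 13, None, 42, None, None, 16, None, None, None, 22]
Insertion path: 40 -> 28 -> 13 -> 16 -> 22
Result: insert 20 as left child of 22
Final tree (level order): [40, 28, 49, 13, None, 42, None, None, 16, None, None, None, 22, 20]


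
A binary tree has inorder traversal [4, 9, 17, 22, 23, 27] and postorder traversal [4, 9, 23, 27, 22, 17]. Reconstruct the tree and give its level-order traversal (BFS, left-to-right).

Inorder:   [4, 9, 17, 22, 23, 27]
Postorder: [4, 9, 23, 27, 22, 17]
Algorithm: postorder visits root last, so walk postorder right-to-left;
each value is the root of the current inorder slice — split it at that
value, recurse on the right subtree first, then the left.
Recursive splits:
  root=17; inorder splits into left=[4, 9], right=[22, 23, 27]
  root=22; inorder splits into left=[], right=[23, 27]
  root=27; inorder splits into left=[23], right=[]
  root=23; inorder splits into left=[], right=[]
  root=9; inorder splits into left=[4], right=[]
  root=4; inorder splits into left=[], right=[]
Reconstructed level-order: [17, 9, 22, 4, 27, 23]


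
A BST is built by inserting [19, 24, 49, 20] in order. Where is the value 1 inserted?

Starting tree (level order): [19, None, 24, 20, 49]
Insertion path: 19
Result: insert 1 as left child of 19
Final tree (level order): [19, 1, 24, None, None, 20, 49]


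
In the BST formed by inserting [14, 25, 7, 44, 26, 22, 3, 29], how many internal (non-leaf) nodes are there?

Tree built from: [14, 25, 7, 44, 26, 22, 3, 29]
Tree (level-order array): [14, 7, 25, 3, None, 22, 44, None, None, None, None, 26, None, None, 29]
Rule: An internal node has at least one child.
Per-node child counts:
  node 14: 2 child(ren)
  node 7: 1 child(ren)
  node 3: 0 child(ren)
  node 25: 2 child(ren)
  node 22: 0 child(ren)
  node 44: 1 child(ren)
  node 26: 1 child(ren)
  node 29: 0 child(ren)
Matching nodes: [14, 7, 25, 44, 26]
Count of internal (non-leaf) nodes: 5


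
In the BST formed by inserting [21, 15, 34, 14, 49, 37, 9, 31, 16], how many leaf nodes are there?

Tree built from: [21, 15, 34, 14, 49, 37, 9, 31, 16]
Tree (level-order array): [21, 15, 34, 14, 16, 31, 49, 9, None, None, None, None, None, 37]
Rule: A leaf has 0 children.
Per-node child counts:
  node 21: 2 child(ren)
  node 15: 2 child(ren)
  node 14: 1 child(ren)
  node 9: 0 child(ren)
  node 16: 0 child(ren)
  node 34: 2 child(ren)
  node 31: 0 child(ren)
  node 49: 1 child(ren)
  node 37: 0 child(ren)
Matching nodes: [9, 16, 31, 37]
Count of leaf nodes: 4


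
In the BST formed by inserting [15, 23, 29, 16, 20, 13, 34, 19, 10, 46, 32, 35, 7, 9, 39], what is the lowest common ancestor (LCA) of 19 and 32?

Tree insertion order: [15, 23, 29, 16, 20, 13, 34, 19, 10, 46, 32, 35, 7, 9, 39]
Tree (level-order array): [15, 13, 23, 10, None, 16, 29, 7, None, None, 20, None, 34, None, 9, 19, None, 32, 46, None, None, None, None, None, None, 35, None, None, 39]
In a BST, the LCA of p=19, q=32 is the first node v on the
root-to-leaf path with p <= v <= q (go left if both < v, right if both > v).
Walk from root:
  at 15: both 19 and 32 > 15, go right
  at 23: 19 <= 23 <= 32, this is the LCA
LCA = 23


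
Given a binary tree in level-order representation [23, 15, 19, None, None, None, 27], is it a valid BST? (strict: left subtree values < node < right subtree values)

Level-order array: [23, 15, 19, None, None, None, 27]
Validate using subtree bounds (lo, hi): at each node, require lo < value < hi,
then recurse left with hi=value and right with lo=value.
Preorder trace (stopping at first violation):
  at node 23 with bounds (-inf, +inf): OK
  at node 15 with bounds (-inf, 23): OK
  at node 19 with bounds (23, +inf): VIOLATION
Node 19 violates its bound: not (23 < 19 < +inf).
Result: Not a valid BST


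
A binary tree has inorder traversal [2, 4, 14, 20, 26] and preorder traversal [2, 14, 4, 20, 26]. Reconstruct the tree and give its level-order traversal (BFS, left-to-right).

Inorder:  [2, 4, 14, 20, 26]
Preorder: [2, 14, 4, 20, 26]
Algorithm: preorder visits root first, so consume preorder in order;
for each root, split the current inorder slice at that value into
left-subtree inorder and right-subtree inorder, then recurse.
Recursive splits:
  root=2; inorder splits into left=[], right=[4, 14, 20, 26]
  root=14; inorder splits into left=[4], right=[20, 26]
  root=4; inorder splits into left=[], right=[]
  root=20; inorder splits into left=[], right=[26]
  root=26; inorder splits into left=[], right=[]
Reconstructed level-order: [2, 14, 4, 20, 26]


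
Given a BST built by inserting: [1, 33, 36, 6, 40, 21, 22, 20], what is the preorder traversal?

Tree insertion order: [1, 33, 36, 6, 40, 21, 22, 20]
Tree (level-order array): [1, None, 33, 6, 36, None, 21, None, 40, 20, 22]
Preorder traversal: [1, 33, 6, 21, 20, 22, 36, 40]


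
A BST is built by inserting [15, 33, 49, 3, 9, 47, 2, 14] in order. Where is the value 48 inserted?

Starting tree (level order): [15, 3, 33, 2, 9, None, 49, None, None, None, 14, 47]
Insertion path: 15 -> 33 -> 49 -> 47
Result: insert 48 as right child of 47
Final tree (level order): [15, 3, 33, 2, 9, None, 49, None, None, None, 14, 47, None, None, None, None, 48]


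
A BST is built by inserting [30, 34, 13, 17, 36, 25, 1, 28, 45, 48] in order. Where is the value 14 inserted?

Starting tree (level order): [30, 13, 34, 1, 17, None, 36, None, None, None, 25, None, 45, None, 28, None, 48]
Insertion path: 30 -> 13 -> 17
Result: insert 14 as left child of 17
Final tree (level order): [30, 13, 34, 1, 17, None, 36, None, None, 14, 25, None, 45, None, None, None, 28, None, 48]


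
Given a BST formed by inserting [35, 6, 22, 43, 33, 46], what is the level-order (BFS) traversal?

Tree insertion order: [35, 6, 22, 43, 33, 46]
Tree (level-order array): [35, 6, 43, None, 22, None, 46, None, 33]
BFS from the root, enqueuing left then right child of each popped node:
  queue [35] -> pop 35, enqueue [6, 43], visited so far: [35]
  queue [6, 43] -> pop 6, enqueue [22], visited so far: [35, 6]
  queue [43, 22] -> pop 43, enqueue [46], visited so far: [35, 6, 43]
  queue [22, 46] -> pop 22, enqueue [33], visited so far: [35, 6, 43, 22]
  queue [46, 33] -> pop 46, enqueue [none], visited so far: [35, 6, 43, 22, 46]
  queue [33] -> pop 33, enqueue [none], visited so far: [35, 6, 43, 22, 46, 33]
Result: [35, 6, 43, 22, 46, 33]


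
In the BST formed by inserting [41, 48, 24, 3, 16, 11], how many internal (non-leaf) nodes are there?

Tree built from: [41, 48, 24, 3, 16, 11]
Tree (level-order array): [41, 24, 48, 3, None, None, None, None, 16, 11]
Rule: An internal node has at least one child.
Per-node child counts:
  node 41: 2 child(ren)
  node 24: 1 child(ren)
  node 3: 1 child(ren)
  node 16: 1 child(ren)
  node 11: 0 child(ren)
  node 48: 0 child(ren)
Matching nodes: [41, 24, 3, 16]
Count of internal (non-leaf) nodes: 4


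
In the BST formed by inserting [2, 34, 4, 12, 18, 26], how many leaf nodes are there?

Tree built from: [2, 34, 4, 12, 18, 26]
Tree (level-order array): [2, None, 34, 4, None, None, 12, None, 18, None, 26]
Rule: A leaf has 0 children.
Per-node child counts:
  node 2: 1 child(ren)
  node 34: 1 child(ren)
  node 4: 1 child(ren)
  node 12: 1 child(ren)
  node 18: 1 child(ren)
  node 26: 0 child(ren)
Matching nodes: [26]
Count of leaf nodes: 1


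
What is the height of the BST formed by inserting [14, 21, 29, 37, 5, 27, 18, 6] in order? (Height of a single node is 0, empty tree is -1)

Insertion order: [14, 21, 29, 37, 5, 27, 18, 6]
Tree (level-order array): [14, 5, 21, None, 6, 18, 29, None, None, None, None, 27, 37]
Compute height bottom-up (empty subtree = -1):
  height(6) = 1 + max(-1, -1) = 0
  height(5) = 1 + max(-1, 0) = 1
  height(18) = 1 + max(-1, -1) = 0
  height(27) = 1 + max(-1, -1) = 0
  height(37) = 1 + max(-1, -1) = 0
  height(29) = 1 + max(0, 0) = 1
  height(21) = 1 + max(0, 1) = 2
  height(14) = 1 + max(1, 2) = 3
Height = 3


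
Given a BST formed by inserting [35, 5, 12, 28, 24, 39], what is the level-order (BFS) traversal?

Tree insertion order: [35, 5, 12, 28, 24, 39]
Tree (level-order array): [35, 5, 39, None, 12, None, None, None, 28, 24]
BFS from the root, enqueuing left then right child of each popped node:
  queue [35] -> pop 35, enqueue [5, 39], visited so far: [35]
  queue [5, 39] -> pop 5, enqueue [12], visited so far: [35, 5]
  queue [39, 12] -> pop 39, enqueue [none], visited so far: [35, 5, 39]
  queue [12] -> pop 12, enqueue [28], visited so far: [35, 5, 39, 12]
  queue [28] -> pop 28, enqueue [24], visited so far: [35, 5, 39, 12, 28]
  queue [24] -> pop 24, enqueue [none], visited so far: [35, 5, 39, 12, 28, 24]
Result: [35, 5, 39, 12, 28, 24]


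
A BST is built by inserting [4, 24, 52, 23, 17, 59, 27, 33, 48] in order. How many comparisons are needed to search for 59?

Search path for 59: 4 -> 24 -> 52 -> 59
Found: True
Comparisons: 4


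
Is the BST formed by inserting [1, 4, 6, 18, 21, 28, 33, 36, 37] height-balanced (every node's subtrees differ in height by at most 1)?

Tree (level-order array): [1, None, 4, None, 6, None, 18, None, 21, None, 28, None, 33, None, 36, None, 37]
Definition: a tree is height-balanced if, at every node, |h(left) - h(right)| <= 1 (empty subtree has height -1).
Bottom-up per-node check:
  node 37: h_left=-1, h_right=-1, diff=0 [OK], height=0
  node 36: h_left=-1, h_right=0, diff=1 [OK], height=1
  node 33: h_left=-1, h_right=1, diff=2 [FAIL (|-1-1|=2 > 1)], height=2
  node 28: h_left=-1, h_right=2, diff=3 [FAIL (|-1-2|=3 > 1)], height=3
  node 21: h_left=-1, h_right=3, diff=4 [FAIL (|-1-3|=4 > 1)], height=4
  node 18: h_left=-1, h_right=4, diff=5 [FAIL (|-1-4|=5 > 1)], height=5
  node 6: h_left=-1, h_right=5, diff=6 [FAIL (|-1-5|=6 > 1)], height=6
  node 4: h_left=-1, h_right=6, diff=7 [FAIL (|-1-6|=7 > 1)], height=7
  node 1: h_left=-1, h_right=7, diff=8 [FAIL (|-1-7|=8 > 1)], height=8
Node 33 violates the condition: |-1 - 1| = 2 > 1.
Result: Not balanced


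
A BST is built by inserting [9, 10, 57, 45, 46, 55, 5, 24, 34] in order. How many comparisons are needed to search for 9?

Search path for 9: 9
Found: True
Comparisons: 1


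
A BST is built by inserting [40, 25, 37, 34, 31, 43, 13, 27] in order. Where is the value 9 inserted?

Starting tree (level order): [40, 25, 43, 13, 37, None, None, None, None, 34, None, 31, None, 27]
Insertion path: 40 -> 25 -> 13
Result: insert 9 as left child of 13
Final tree (level order): [40, 25, 43, 13, 37, None, None, 9, None, 34, None, None, None, 31, None, 27]


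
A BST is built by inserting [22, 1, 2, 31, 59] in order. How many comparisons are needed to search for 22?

Search path for 22: 22
Found: True
Comparisons: 1


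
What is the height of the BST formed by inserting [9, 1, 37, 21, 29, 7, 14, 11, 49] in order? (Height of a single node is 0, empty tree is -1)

Insertion order: [9, 1, 37, 21, 29, 7, 14, 11, 49]
Tree (level-order array): [9, 1, 37, None, 7, 21, 49, None, None, 14, 29, None, None, 11]
Compute height bottom-up (empty subtree = -1):
  height(7) = 1 + max(-1, -1) = 0
  height(1) = 1 + max(-1, 0) = 1
  height(11) = 1 + max(-1, -1) = 0
  height(14) = 1 + max(0, -1) = 1
  height(29) = 1 + max(-1, -1) = 0
  height(21) = 1 + max(1, 0) = 2
  height(49) = 1 + max(-1, -1) = 0
  height(37) = 1 + max(2, 0) = 3
  height(9) = 1 + max(1, 3) = 4
Height = 4


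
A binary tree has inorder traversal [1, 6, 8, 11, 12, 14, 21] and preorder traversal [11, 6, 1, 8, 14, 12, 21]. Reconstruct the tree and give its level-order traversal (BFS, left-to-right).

Inorder:  [1, 6, 8, 11, 12, 14, 21]
Preorder: [11, 6, 1, 8, 14, 12, 21]
Algorithm: preorder visits root first, so consume preorder in order;
for each root, split the current inorder slice at that value into
left-subtree inorder and right-subtree inorder, then recurse.
Recursive splits:
  root=11; inorder splits into left=[1, 6, 8], right=[12, 14, 21]
  root=6; inorder splits into left=[1], right=[8]
  root=1; inorder splits into left=[], right=[]
  root=8; inorder splits into left=[], right=[]
  root=14; inorder splits into left=[12], right=[21]
  root=12; inorder splits into left=[], right=[]
  root=21; inorder splits into left=[], right=[]
Reconstructed level-order: [11, 6, 14, 1, 8, 12, 21]


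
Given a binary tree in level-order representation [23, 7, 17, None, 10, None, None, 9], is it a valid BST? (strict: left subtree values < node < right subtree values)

Level-order array: [23, 7, 17, None, 10, None, None, 9]
Validate using subtree bounds (lo, hi): at each node, require lo < value < hi,
then recurse left with hi=value and right with lo=value.
Preorder trace (stopping at first violation):
  at node 23 with bounds (-inf, +inf): OK
  at node 7 with bounds (-inf, 23): OK
  at node 10 with bounds (7, 23): OK
  at node 9 with bounds (7, 10): OK
  at node 17 with bounds (23, +inf): VIOLATION
Node 17 violates its bound: not (23 < 17 < +inf).
Result: Not a valid BST


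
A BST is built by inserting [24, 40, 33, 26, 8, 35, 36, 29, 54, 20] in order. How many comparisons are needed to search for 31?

Search path for 31: 24 -> 40 -> 33 -> 26 -> 29
Found: False
Comparisons: 5


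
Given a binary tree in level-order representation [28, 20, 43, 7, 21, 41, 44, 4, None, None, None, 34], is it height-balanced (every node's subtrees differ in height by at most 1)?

Tree (level-order array): [28, 20, 43, 7, 21, 41, 44, 4, None, None, None, 34]
Definition: a tree is height-balanced if, at every node, |h(left) - h(right)| <= 1 (empty subtree has height -1).
Bottom-up per-node check:
  node 4: h_left=-1, h_right=-1, diff=0 [OK], height=0
  node 7: h_left=0, h_right=-1, diff=1 [OK], height=1
  node 21: h_left=-1, h_right=-1, diff=0 [OK], height=0
  node 20: h_left=1, h_right=0, diff=1 [OK], height=2
  node 34: h_left=-1, h_right=-1, diff=0 [OK], height=0
  node 41: h_left=0, h_right=-1, diff=1 [OK], height=1
  node 44: h_left=-1, h_right=-1, diff=0 [OK], height=0
  node 43: h_left=1, h_right=0, diff=1 [OK], height=2
  node 28: h_left=2, h_right=2, diff=0 [OK], height=3
All nodes satisfy the balance condition.
Result: Balanced


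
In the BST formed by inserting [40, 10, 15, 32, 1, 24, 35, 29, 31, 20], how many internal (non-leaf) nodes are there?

Tree built from: [40, 10, 15, 32, 1, 24, 35, 29, 31, 20]
Tree (level-order array): [40, 10, None, 1, 15, None, None, None, 32, 24, 35, 20, 29, None, None, None, None, None, 31]
Rule: An internal node has at least one child.
Per-node child counts:
  node 40: 1 child(ren)
  node 10: 2 child(ren)
  node 1: 0 child(ren)
  node 15: 1 child(ren)
  node 32: 2 child(ren)
  node 24: 2 child(ren)
  node 20: 0 child(ren)
  node 29: 1 child(ren)
  node 31: 0 child(ren)
  node 35: 0 child(ren)
Matching nodes: [40, 10, 15, 32, 24, 29]
Count of internal (non-leaf) nodes: 6


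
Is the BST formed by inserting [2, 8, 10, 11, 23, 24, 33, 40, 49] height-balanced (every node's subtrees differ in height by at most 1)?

Tree (level-order array): [2, None, 8, None, 10, None, 11, None, 23, None, 24, None, 33, None, 40, None, 49]
Definition: a tree is height-balanced if, at every node, |h(left) - h(right)| <= 1 (empty subtree has height -1).
Bottom-up per-node check:
  node 49: h_left=-1, h_right=-1, diff=0 [OK], height=0
  node 40: h_left=-1, h_right=0, diff=1 [OK], height=1
  node 33: h_left=-1, h_right=1, diff=2 [FAIL (|-1-1|=2 > 1)], height=2
  node 24: h_left=-1, h_right=2, diff=3 [FAIL (|-1-2|=3 > 1)], height=3
  node 23: h_left=-1, h_right=3, diff=4 [FAIL (|-1-3|=4 > 1)], height=4
  node 11: h_left=-1, h_right=4, diff=5 [FAIL (|-1-4|=5 > 1)], height=5
  node 10: h_left=-1, h_right=5, diff=6 [FAIL (|-1-5|=6 > 1)], height=6
  node 8: h_left=-1, h_right=6, diff=7 [FAIL (|-1-6|=7 > 1)], height=7
  node 2: h_left=-1, h_right=7, diff=8 [FAIL (|-1-7|=8 > 1)], height=8
Node 33 violates the condition: |-1 - 1| = 2 > 1.
Result: Not balanced


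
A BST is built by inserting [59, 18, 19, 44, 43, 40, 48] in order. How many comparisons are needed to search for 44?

Search path for 44: 59 -> 18 -> 19 -> 44
Found: True
Comparisons: 4


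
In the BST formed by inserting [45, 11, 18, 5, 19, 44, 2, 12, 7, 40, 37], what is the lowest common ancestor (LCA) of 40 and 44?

Tree insertion order: [45, 11, 18, 5, 19, 44, 2, 12, 7, 40, 37]
Tree (level-order array): [45, 11, None, 5, 18, 2, 7, 12, 19, None, None, None, None, None, None, None, 44, 40, None, 37]
In a BST, the LCA of p=40, q=44 is the first node v on the
root-to-leaf path with p <= v <= q (go left if both < v, right if both > v).
Walk from root:
  at 45: both 40 and 44 < 45, go left
  at 11: both 40 and 44 > 11, go right
  at 18: both 40 and 44 > 18, go right
  at 19: both 40 and 44 > 19, go right
  at 44: 40 <= 44 <= 44, this is the LCA
LCA = 44


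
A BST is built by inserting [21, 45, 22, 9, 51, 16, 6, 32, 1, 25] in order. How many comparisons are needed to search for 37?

Search path for 37: 21 -> 45 -> 22 -> 32
Found: False
Comparisons: 4


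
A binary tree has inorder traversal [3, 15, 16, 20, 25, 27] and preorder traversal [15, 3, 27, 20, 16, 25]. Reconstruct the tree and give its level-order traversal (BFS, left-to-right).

Inorder:  [3, 15, 16, 20, 25, 27]
Preorder: [15, 3, 27, 20, 16, 25]
Algorithm: preorder visits root first, so consume preorder in order;
for each root, split the current inorder slice at that value into
left-subtree inorder and right-subtree inorder, then recurse.
Recursive splits:
  root=15; inorder splits into left=[3], right=[16, 20, 25, 27]
  root=3; inorder splits into left=[], right=[]
  root=27; inorder splits into left=[16, 20, 25], right=[]
  root=20; inorder splits into left=[16], right=[25]
  root=16; inorder splits into left=[], right=[]
  root=25; inorder splits into left=[], right=[]
Reconstructed level-order: [15, 3, 27, 20, 16, 25]


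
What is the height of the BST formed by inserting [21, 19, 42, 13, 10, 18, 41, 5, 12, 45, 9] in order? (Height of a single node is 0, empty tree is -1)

Insertion order: [21, 19, 42, 13, 10, 18, 41, 5, 12, 45, 9]
Tree (level-order array): [21, 19, 42, 13, None, 41, 45, 10, 18, None, None, None, None, 5, 12, None, None, None, 9]
Compute height bottom-up (empty subtree = -1):
  height(9) = 1 + max(-1, -1) = 0
  height(5) = 1 + max(-1, 0) = 1
  height(12) = 1 + max(-1, -1) = 0
  height(10) = 1 + max(1, 0) = 2
  height(18) = 1 + max(-1, -1) = 0
  height(13) = 1 + max(2, 0) = 3
  height(19) = 1 + max(3, -1) = 4
  height(41) = 1 + max(-1, -1) = 0
  height(45) = 1 + max(-1, -1) = 0
  height(42) = 1 + max(0, 0) = 1
  height(21) = 1 + max(4, 1) = 5
Height = 5


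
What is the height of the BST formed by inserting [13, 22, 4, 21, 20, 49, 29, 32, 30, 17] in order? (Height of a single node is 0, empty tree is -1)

Insertion order: [13, 22, 4, 21, 20, 49, 29, 32, 30, 17]
Tree (level-order array): [13, 4, 22, None, None, 21, 49, 20, None, 29, None, 17, None, None, 32, None, None, 30]
Compute height bottom-up (empty subtree = -1):
  height(4) = 1 + max(-1, -1) = 0
  height(17) = 1 + max(-1, -1) = 0
  height(20) = 1 + max(0, -1) = 1
  height(21) = 1 + max(1, -1) = 2
  height(30) = 1 + max(-1, -1) = 0
  height(32) = 1 + max(0, -1) = 1
  height(29) = 1 + max(-1, 1) = 2
  height(49) = 1 + max(2, -1) = 3
  height(22) = 1 + max(2, 3) = 4
  height(13) = 1 + max(0, 4) = 5
Height = 5


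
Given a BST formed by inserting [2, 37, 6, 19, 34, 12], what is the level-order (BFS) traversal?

Tree insertion order: [2, 37, 6, 19, 34, 12]
Tree (level-order array): [2, None, 37, 6, None, None, 19, 12, 34]
BFS from the root, enqueuing left then right child of each popped node:
  queue [2] -> pop 2, enqueue [37], visited so far: [2]
  queue [37] -> pop 37, enqueue [6], visited so far: [2, 37]
  queue [6] -> pop 6, enqueue [19], visited so far: [2, 37, 6]
  queue [19] -> pop 19, enqueue [12, 34], visited so far: [2, 37, 6, 19]
  queue [12, 34] -> pop 12, enqueue [none], visited so far: [2, 37, 6, 19, 12]
  queue [34] -> pop 34, enqueue [none], visited so far: [2, 37, 6, 19, 12, 34]
Result: [2, 37, 6, 19, 12, 34]


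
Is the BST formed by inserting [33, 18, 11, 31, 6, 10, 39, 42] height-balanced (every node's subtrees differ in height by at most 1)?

Tree (level-order array): [33, 18, 39, 11, 31, None, 42, 6, None, None, None, None, None, None, 10]
Definition: a tree is height-balanced if, at every node, |h(left) - h(right)| <= 1 (empty subtree has height -1).
Bottom-up per-node check:
  node 10: h_left=-1, h_right=-1, diff=0 [OK], height=0
  node 6: h_left=-1, h_right=0, diff=1 [OK], height=1
  node 11: h_left=1, h_right=-1, diff=2 [FAIL (|1--1|=2 > 1)], height=2
  node 31: h_left=-1, h_right=-1, diff=0 [OK], height=0
  node 18: h_left=2, h_right=0, diff=2 [FAIL (|2-0|=2 > 1)], height=3
  node 42: h_left=-1, h_right=-1, diff=0 [OK], height=0
  node 39: h_left=-1, h_right=0, diff=1 [OK], height=1
  node 33: h_left=3, h_right=1, diff=2 [FAIL (|3-1|=2 > 1)], height=4
Node 11 violates the condition: |1 - -1| = 2 > 1.
Result: Not balanced


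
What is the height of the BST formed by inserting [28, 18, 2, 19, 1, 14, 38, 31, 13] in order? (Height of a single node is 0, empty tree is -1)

Insertion order: [28, 18, 2, 19, 1, 14, 38, 31, 13]
Tree (level-order array): [28, 18, 38, 2, 19, 31, None, 1, 14, None, None, None, None, None, None, 13]
Compute height bottom-up (empty subtree = -1):
  height(1) = 1 + max(-1, -1) = 0
  height(13) = 1 + max(-1, -1) = 0
  height(14) = 1 + max(0, -1) = 1
  height(2) = 1 + max(0, 1) = 2
  height(19) = 1 + max(-1, -1) = 0
  height(18) = 1 + max(2, 0) = 3
  height(31) = 1 + max(-1, -1) = 0
  height(38) = 1 + max(0, -1) = 1
  height(28) = 1 + max(3, 1) = 4
Height = 4


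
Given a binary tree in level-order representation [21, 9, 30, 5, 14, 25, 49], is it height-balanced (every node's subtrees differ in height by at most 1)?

Tree (level-order array): [21, 9, 30, 5, 14, 25, 49]
Definition: a tree is height-balanced if, at every node, |h(left) - h(right)| <= 1 (empty subtree has height -1).
Bottom-up per-node check:
  node 5: h_left=-1, h_right=-1, diff=0 [OK], height=0
  node 14: h_left=-1, h_right=-1, diff=0 [OK], height=0
  node 9: h_left=0, h_right=0, diff=0 [OK], height=1
  node 25: h_left=-1, h_right=-1, diff=0 [OK], height=0
  node 49: h_left=-1, h_right=-1, diff=0 [OK], height=0
  node 30: h_left=0, h_right=0, diff=0 [OK], height=1
  node 21: h_left=1, h_right=1, diff=0 [OK], height=2
All nodes satisfy the balance condition.
Result: Balanced


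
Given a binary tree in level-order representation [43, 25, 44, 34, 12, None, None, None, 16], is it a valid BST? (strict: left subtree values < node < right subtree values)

Level-order array: [43, 25, 44, 34, 12, None, None, None, 16]
Validate using subtree bounds (lo, hi): at each node, require lo < value < hi,
then recurse left with hi=value and right with lo=value.
Preorder trace (stopping at first violation):
  at node 43 with bounds (-inf, +inf): OK
  at node 25 with bounds (-inf, 43): OK
  at node 34 with bounds (-inf, 25): VIOLATION
Node 34 violates its bound: not (-inf < 34 < 25).
Result: Not a valid BST


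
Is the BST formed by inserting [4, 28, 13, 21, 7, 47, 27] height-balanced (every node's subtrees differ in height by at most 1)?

Tree (level-order array): [4, None, 28, 13, 47, 7, 21, None, None, None, None, None, 27]
Definition: a tree is height-balanced if, at every node, |h(left) - h(right)| <= 1 (empty subtree has height -1).
Bottom-up per-node check:
  node 7: h_left=-1, h_right=-1, diff=0 [OK], height=0
  node 27: h_left=-1, h_right=-1, diff=0 [OK], height=0
  node 21: h_left=-1, h_right=0, diff=1 [OK], height=1
  node 13: h_left=0, h_right=1, diff=1 [OK], height=2
  node 47: h_left=-1, h_right=-1, diff=0 [OK], height=0
  node 28: h_left=2, h_right=0, diff=2 [FAIL (|2-0|=2 > 1)], height=3
  node 4: h_left=-1, h_right=3, diff=4 [FAIL (|-1-3|=4 > 1)], height=4
Node 28 violates the condition: |2 - 0| = 2 > 1.
Result: Not balanced


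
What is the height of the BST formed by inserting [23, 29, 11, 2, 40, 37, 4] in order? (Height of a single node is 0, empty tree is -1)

Insertion order: [23, 29, 11, 2, 40, 37, 4]
Tree (level-order array): [23, 11, 29, 2, None, None, 40, None, 4, 37]
Compute height bottom-up (empty subtree = -1):
  height(4) = 1 + max(-1, -1) = 0
  height(2) = 1 + max(-1, 0) = 1
  height(11) = 1 + max(1, -1) = 2
  height(37) = 1 + max(-1, -1) = 0
  height(40) = 1 + max(0, -1) = 1
  height(29) = 1 + max(-1, 1) = 2
  height(23) = 1 + max(2, 2) = 3
Height = 3


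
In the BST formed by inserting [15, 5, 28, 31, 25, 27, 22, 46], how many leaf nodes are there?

Tree built from: [15, 5, 28, 31, 25, 27, 22, 46]
Tree (level-order array): [15, 5, 28, None, None, 25, 31, 22, 27, None, 46]
Rule: A leaf has 0 children.
Per-node child counts:
  node 15: 2 child(ren)
  node 5: 0 child(ren)
  node 28: 2 child(ren)
  node 25: 2 child(ren)
  node 22: 0 child(ren)
  node 27: 0 child(ren)
  node 31: 1 child(ren)
  node 46: 0 child(ren)
Matching nodes: [5, 22, 27, 46]
Count of leaf nodes: 4


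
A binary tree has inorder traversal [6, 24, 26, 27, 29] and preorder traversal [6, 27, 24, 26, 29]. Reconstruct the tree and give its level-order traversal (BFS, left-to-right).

Inorder:  [6, 24, 26, 27, 29]
Preorder: [6, 27, 24, 26, 29]
Algorithm: preorder visits root first, so consume preorder in order;
for each root, split the current inorder slice at that value into
left-subtree inorder and right-subtree inorder, then recurse.
Recursive splits:
  root=6; inorder splits into left=[], right=[24, 26, 27, 29]
  root=27; inorder splits into left=[24, 26], right=[29]
  root=24; inorder splits into left=[], right=[26]
  root=26; inorder splits into left=[], right=[]
  root=29; inorder splits into left=[], right=[]
Reconstructed level-order: [6, 27, 24, 29, 26]


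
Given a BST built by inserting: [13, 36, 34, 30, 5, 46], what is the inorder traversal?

Tree insertion order: [13, 36, 34, 30, 5, 46]
Tree (level-order array): [13, 5, 36, None, None, 34, 46, 30]
Inorder traversal: [5, 13, 30, 34, 36, 46]


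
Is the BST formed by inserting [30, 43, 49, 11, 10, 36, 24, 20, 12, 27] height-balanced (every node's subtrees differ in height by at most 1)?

Tree (level-order array): [30, 11, 43, 10, 24, 36, 49, None, None, 20, 27, None, None, None, None, 12]
Definition: a tree is height-balanced if, at every node, |h(left) - h(right)| <= 1 (empty subtree has height -1).
Bottom-up per-node check:
  node 10: h_left=-1, h_right=-1, diff=0 [OK], height=0
  node 12: h_left=-1, h_right=-1, diff=0 [OK], height=0
  node 20: h_left=0, h_right=-1, diff=1 [OK], height=1
  node 27: h_left=-1, h_right=-1, diff=0 [OK], height=0
  node 24: h_left=1, h_right=0, diff=1 [OK], height=2
  node 11: h_left=0, h_right=2, diff=2 [FAIL (|0-2|=2 > 1)], height=3
  node 36: h_left=-1, h_right=-1, diff=0 [OK], height=0
  node 49: h_left=-1, h_right=-1, diff=0 [OK], height=0
  node 43: h_left=0, h_right=0, diff=0 [OK], height=1
  node 30: h_left=3, h_right=1, diff=2 [FAIL (|3-1|=2 > 1)], height=4
Node 11 violates the condition: |0 - 2| = 2 > 1.
Result: Not balanced


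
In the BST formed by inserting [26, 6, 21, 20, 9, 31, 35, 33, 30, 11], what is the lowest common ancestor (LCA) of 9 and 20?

Tree insertion order: [26, 6, 21, 20, 9, 31, 35, 33, 30, 11]
Tree (level-order array): [26, 6, 31, None, 21, 30, 35, 20, None, None, None, 33, None, 9, None, None, None, None, 11]
In a BST, the LCA of p=9, q=20 is the first node v on the
root-to-leaf path with p <= v <= q (go left if both < v, right if both > v).
Walk from root:
  at 26: both 9 and 20 < 26, go left
  at 6: both 9 and 20 > 6, go right
  at 21: both 9 and 20 < 21, go left
  at 20: 9 <= 20 <= 20, this is the LCA
LCA = 20


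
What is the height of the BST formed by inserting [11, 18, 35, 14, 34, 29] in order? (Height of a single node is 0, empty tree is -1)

Insertion order: [11, 18, 35, 14, 34, 29]
Tree (level-order array): [11, None, 18, 14, 35, None, None, 34, None, 29]
Compute height bottom-up (empty subtree = -1):
  height(14) = 1 + max(-1, -1) = 0
  height(29) = 1 + max(-1, -1) = 0
  height(34) = 1 + max(0, -1) = 1
  height(35) = 1 + max(1, -1) = 2
  height(18) = 1 + max(0, 2) = 3
  height(11) = 1 + max(-1, 3) = 4
Height = 4
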